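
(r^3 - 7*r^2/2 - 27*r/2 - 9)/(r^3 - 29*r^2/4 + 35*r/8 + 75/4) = 4*(2*r^2 + 5*r + 3)/(8*r^2 - 10*r - 25)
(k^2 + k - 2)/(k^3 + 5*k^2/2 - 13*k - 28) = 2*(k - 1)/(2*k^2 + k - 28)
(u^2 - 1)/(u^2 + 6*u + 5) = (u - 1)/(u + 5)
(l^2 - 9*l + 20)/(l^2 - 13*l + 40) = (l - 4)/(l - 8)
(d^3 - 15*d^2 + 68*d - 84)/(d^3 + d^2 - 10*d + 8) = (d^2 - 13*d + 42)/(d^2 + 3*d - 4)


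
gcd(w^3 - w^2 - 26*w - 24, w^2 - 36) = w - 6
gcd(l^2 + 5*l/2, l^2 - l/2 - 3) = 1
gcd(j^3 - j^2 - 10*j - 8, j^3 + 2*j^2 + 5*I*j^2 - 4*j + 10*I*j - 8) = j + 2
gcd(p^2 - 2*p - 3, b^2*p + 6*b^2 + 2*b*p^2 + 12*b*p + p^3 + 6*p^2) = 1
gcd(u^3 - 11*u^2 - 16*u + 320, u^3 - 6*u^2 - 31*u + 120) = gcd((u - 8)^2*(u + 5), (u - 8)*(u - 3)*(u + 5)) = u^2 - 3*u - 40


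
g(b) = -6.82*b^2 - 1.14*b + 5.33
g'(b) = -13.64*b - 1.14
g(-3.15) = -58.75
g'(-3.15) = 41.83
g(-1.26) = -4.06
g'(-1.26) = 16.05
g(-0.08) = 5.38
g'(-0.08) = -0.05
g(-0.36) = 4.86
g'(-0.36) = 3.77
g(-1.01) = -0.48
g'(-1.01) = 12.64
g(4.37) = -129.89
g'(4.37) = -60.75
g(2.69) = -47.09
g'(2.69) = -37.83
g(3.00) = -59.47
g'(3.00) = -42.06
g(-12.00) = -963.07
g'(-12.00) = 162.54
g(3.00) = -59.47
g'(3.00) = -42.06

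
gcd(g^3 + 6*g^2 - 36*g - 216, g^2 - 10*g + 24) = g - 6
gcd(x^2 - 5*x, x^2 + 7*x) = x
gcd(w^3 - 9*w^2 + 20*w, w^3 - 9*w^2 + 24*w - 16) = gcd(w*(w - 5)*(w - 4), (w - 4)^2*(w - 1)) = w - 4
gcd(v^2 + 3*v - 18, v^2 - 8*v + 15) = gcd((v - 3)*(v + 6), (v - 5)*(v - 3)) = v - 3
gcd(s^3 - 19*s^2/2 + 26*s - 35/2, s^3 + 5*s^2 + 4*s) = 1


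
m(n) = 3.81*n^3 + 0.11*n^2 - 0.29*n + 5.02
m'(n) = 11.43*n^2 + 0.22*n - 0.29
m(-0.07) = 5.04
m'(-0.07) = -0.25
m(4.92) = 460.01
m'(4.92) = 277.47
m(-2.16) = -32.24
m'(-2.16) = 52.56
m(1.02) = 8.88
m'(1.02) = 11.83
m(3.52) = 171.53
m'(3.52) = 142.11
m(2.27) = 49.49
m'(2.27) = 59.11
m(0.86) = 7.28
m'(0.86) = 8.35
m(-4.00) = -235.90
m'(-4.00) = 181.71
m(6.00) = 830.20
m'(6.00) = 412.51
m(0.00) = 5.02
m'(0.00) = -0.29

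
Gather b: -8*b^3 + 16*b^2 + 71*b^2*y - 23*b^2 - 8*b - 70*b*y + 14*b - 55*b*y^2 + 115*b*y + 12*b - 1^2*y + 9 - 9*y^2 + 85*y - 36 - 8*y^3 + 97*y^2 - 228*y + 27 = -8*b^3 + b^2*(71*y - 7) + b*(-55*y^2 + 45*y + 18) - 8*y^3 + 88*y^2 - 144*y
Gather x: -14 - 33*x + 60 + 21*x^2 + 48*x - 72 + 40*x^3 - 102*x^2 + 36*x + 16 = 40*x^3 - 81*x^2 + 51*x - 10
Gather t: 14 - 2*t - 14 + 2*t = 0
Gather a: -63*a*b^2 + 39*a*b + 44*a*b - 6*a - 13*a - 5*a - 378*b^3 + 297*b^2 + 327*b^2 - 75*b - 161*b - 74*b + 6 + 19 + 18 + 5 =a*(-63*b^2 + 83*b - 24) - 378*b^3 + 624*b^2 - 310*b + 48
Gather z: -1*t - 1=-t - 1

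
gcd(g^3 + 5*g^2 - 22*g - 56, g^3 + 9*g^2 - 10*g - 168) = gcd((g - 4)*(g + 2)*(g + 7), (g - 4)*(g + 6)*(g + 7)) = g^2 + 3*g - 28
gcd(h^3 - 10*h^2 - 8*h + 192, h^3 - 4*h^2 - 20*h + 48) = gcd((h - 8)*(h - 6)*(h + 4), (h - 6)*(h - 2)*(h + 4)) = h^2 - 2*h - 24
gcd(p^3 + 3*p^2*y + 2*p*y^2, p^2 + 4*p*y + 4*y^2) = p + 2*y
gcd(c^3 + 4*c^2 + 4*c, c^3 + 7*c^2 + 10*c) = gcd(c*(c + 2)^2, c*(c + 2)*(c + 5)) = c^2 + 2*c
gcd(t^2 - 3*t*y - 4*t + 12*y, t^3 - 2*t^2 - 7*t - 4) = t - 4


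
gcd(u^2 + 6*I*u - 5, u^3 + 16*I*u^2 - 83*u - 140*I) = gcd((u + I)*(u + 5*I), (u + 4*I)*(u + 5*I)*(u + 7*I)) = u + 5*I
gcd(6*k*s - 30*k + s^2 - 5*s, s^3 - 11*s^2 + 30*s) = s - 5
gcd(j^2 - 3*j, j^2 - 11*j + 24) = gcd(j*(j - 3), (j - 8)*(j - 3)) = j - 3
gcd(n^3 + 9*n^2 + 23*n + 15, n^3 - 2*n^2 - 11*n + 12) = n + 3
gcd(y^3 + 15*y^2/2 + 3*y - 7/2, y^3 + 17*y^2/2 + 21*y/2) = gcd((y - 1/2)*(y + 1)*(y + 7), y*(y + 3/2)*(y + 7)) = y + 7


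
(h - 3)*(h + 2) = h^2 - h - 6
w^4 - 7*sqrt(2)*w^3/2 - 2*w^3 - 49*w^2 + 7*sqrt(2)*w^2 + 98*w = w*(w - 2)*(w - 7*sqrt(2))*(w + 7*sqrt(2)/2)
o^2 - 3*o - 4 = (o - 4)*(o + 1)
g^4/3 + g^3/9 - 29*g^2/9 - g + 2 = (g/3 + 1)*(g - 3)*(g - 2/3)*(g + 1)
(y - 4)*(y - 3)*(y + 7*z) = y^3 + 7*y^2*z - 7*y^2 - 49*y*z + 12*y + 84*z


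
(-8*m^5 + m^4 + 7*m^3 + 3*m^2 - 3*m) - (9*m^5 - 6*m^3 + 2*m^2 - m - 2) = -17*m^5 + m^4 + 13*m^3 + m^2 - 2*m + 2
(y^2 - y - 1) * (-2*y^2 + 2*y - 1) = -2*y^4 + 4*y^3 - y^2 - y + 1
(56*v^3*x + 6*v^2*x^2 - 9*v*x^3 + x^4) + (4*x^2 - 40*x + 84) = 56*v^3*x + 6*v^2*x^2 - 9*v*x^3 + x^4 + 4*x^2 - 40*x + 84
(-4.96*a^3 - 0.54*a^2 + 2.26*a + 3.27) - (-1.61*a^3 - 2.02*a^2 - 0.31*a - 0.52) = -3.35*a^3 + 1.48*a^2 + 2.57*a + 3.79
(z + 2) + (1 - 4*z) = 3 - 3*z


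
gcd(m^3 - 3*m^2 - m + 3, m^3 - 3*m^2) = m - 3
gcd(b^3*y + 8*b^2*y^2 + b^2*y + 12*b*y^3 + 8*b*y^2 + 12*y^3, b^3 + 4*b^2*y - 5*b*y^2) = 1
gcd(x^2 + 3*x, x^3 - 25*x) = x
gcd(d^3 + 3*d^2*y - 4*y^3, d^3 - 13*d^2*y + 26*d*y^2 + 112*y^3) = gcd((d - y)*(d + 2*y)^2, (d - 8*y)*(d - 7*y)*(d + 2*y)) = d + 2*y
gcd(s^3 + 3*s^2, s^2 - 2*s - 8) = 1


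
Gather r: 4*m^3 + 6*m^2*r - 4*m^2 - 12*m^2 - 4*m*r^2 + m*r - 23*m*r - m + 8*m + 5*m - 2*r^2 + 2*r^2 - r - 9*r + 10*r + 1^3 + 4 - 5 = 4*m^3 - 16*m^2 - 4*m*r^2 + 12*m + r*(6*m^2 - 22*m)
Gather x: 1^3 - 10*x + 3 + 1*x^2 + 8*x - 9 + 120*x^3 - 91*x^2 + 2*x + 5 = 120*x^3 - 90*x^2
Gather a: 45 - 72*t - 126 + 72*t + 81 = 0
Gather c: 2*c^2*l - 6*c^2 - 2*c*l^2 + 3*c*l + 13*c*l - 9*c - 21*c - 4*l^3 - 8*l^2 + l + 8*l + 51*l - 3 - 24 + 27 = c^2*(2*l - 6) + c*(-2*l^2 + 16*l - 30) - 4*l^3 - 8*l^2 + 60*l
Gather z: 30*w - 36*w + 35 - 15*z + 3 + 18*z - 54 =-6*w + 3*z - 16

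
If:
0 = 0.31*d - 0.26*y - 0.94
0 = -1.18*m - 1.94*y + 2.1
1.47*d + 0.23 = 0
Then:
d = -0.16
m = 8.03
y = -3.80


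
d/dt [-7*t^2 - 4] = -14*t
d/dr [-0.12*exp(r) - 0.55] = -0.12*exp(r)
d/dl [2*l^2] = 4*l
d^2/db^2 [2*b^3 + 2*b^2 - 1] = 12*b + 4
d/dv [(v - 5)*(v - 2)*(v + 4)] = 3*v^2 - 6*v - 18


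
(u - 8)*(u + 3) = u^2 - 5*u - 24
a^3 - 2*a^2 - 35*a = a*(a - 7)*(a + 5)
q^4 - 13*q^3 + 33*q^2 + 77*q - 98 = (q - 7)^2*(q - 1)*(q + 2)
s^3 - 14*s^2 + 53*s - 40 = (s - 8)*(s - 5)*(s - 1)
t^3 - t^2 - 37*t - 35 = (t - 7)*(t + 1)*(t + 5)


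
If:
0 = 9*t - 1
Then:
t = 1/9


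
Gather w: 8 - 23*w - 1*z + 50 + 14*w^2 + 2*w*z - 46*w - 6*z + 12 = 14*w^2 + w*(2*z - 69) - 7*z + 70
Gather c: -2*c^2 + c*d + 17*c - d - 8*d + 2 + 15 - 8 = -2*c^2 + c*(d + 17) - 9*d + 9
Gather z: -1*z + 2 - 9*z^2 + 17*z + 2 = -9*z^2 + 16*z + 4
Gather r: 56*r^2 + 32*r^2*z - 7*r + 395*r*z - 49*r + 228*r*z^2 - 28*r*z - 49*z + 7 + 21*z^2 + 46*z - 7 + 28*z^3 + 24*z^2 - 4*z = r^2*(32*z + 56) + r*(228*z^2 + 367*z - 56) + 28*z^3 + 45*z^2 - 7*z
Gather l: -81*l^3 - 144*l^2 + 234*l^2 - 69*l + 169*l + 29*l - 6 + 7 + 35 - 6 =-81*l^3 + 90*l^2 + 129*l + 30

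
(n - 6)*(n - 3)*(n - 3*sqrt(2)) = n^3 - 9*n^2 - 3*sqrt(2)*n^2 + 18*n + 27*sqrt(2)*n - 54*sqrt(2)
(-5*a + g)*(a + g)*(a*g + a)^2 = -5*a^4*g^2 - 10*a^4*g - 5*a^4 - 4*a^3*g^3 - 8*a^3*g^2 - 4*a^3*g + a^2*g^4 + 2*a^2*g^3 + a^2*g^2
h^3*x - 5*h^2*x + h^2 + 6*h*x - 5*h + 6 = (h - 3)*(h - 2)*(h*x + 1)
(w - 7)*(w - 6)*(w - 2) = w^3 - 15*w^2 + 68*w - 84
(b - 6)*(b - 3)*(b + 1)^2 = b^4 - 7*b^3 + b^2 + 27*b + 18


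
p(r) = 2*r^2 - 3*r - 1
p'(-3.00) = -15.00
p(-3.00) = 26.00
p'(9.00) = 33.00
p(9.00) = 134.00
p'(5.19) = 17.76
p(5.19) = 37.30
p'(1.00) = 1.00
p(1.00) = -2.00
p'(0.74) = -0.04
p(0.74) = -2.12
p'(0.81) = 0.24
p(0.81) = -2.12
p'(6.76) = 24.04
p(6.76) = 70.12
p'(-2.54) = -13.16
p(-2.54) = 19.52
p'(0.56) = -0.76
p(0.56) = -2.05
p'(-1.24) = -7.96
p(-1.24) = 5.80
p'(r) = 4*r - 3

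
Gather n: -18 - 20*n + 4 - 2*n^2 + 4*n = -2*n^2 - 16*n - 14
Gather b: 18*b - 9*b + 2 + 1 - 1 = 9*b + 2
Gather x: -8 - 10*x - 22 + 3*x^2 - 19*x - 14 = 3*x^2 - 29*x - 44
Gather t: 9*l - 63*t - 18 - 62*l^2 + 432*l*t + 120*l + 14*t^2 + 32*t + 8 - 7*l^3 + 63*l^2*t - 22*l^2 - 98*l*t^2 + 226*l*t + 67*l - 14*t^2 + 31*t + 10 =-7*l^3 - 84*l^2 - 98*l*t^2 + 196*l + t*(63*l^2 + 658*l)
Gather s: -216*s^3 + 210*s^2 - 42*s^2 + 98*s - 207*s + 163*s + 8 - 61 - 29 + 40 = -216*s^3 + 168*s^2 + 54*s - 42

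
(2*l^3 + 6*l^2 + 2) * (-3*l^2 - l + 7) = -6*l^5 - 20*l^4 + 8*l^3 + 36*l^2 - 2*l + 14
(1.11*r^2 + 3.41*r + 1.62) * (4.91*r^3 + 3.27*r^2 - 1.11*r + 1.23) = 5.4501*r^5 + 20.3728*r^4 + 17.8728*r^3 + 2.8776*r^2 + 2.3961*r + 1.9926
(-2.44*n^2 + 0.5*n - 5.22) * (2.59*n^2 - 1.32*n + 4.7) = -6.3196*n^4 + 4.5158*n^3 - 25.6478*n^2 + 9.2404*n - 24.534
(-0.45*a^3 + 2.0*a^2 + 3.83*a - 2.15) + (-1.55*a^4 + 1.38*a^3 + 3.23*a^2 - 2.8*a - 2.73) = -1.55*a^4 + 0.93*a^3 + 5.23*a^2 + 1.03*a - 4.88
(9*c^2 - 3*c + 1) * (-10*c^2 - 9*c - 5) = -90*c^4 - 51*c^3 - 28*c^2 + 6*c - 5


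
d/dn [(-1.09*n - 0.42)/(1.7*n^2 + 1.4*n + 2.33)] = (1.853*n^2 + 1.428*n - 1.9517)/(2.89*n^4 + 4.76*n^3 + 9.882*n^2 + 6.524*n + 5.4289)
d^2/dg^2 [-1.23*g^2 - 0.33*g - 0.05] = -2.46000000000000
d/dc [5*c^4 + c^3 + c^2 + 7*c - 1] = 20*c^3 + 3*c^2 + 2*c + 7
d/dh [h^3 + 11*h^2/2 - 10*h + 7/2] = 3*h^2 + 11*h - 10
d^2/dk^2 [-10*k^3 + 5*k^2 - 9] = 10 - 60*k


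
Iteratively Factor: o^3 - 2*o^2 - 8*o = (o + 2)*(o^2 - 4*o) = (o - 4)*(o + 2)*(o)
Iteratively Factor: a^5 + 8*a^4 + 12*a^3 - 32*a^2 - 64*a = (a + 4)*(a^4 + 4*a^3 - 4*a^2 - 16*a) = a*(a + 4)*(a^3 + 4*a^2 - 4*a - 16) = a*(a + 4)^2*(a^2 - 4) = a*(a - 2)*(a + 4)^2*(a + 2)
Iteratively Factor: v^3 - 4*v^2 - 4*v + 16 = (v - 2)*(v^2 - 2*v - 8) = (v - 4)*(v - 2)*(v + 2)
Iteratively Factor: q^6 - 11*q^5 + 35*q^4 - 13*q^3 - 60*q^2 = (q - 5)*(q^5 - 6*q^4 + 5*q^3 + 12*q^2) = q*(q - 5)*(q^4 - 6*q^3 + 5*q^2 + 12*q) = q*(q - 5)*(q - 4)*(q^3 - 2*q^2 - 3*q) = q*(q - 5)*(q - 4)*(q - 3)*(q^2 + q) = q^2*(q - 5)*(q - 4)*(q - 3)*(q + 1)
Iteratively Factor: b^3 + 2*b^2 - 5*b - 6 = (b - 2)*(b^2 + 4*b + 3) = (b - 2)*(b + 3)*(b + 1)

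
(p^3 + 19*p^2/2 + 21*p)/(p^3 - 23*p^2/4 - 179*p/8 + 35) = 4*p*(p + 6)/(4*p^2 - 37*p + 40)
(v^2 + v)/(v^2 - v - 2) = v/(v - 2)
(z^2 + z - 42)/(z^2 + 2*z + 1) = (z^2 + z - 42)/(z^2 + 2*z + 1)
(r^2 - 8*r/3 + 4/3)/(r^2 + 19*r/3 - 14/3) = (r - 2)/(r + 7)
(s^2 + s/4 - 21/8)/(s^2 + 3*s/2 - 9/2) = (s + 7/4)/(s + 3)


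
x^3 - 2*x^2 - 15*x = x*(x - 5)*(x + 3)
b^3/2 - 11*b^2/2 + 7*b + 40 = (b/2 + 1)*(b - 8)*(b - 5)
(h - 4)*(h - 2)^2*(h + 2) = h^4 - 6*h^3 + 4*h^2 + 24*h - 32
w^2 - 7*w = w*(w - 7)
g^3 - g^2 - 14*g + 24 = (g - 3)*(g - 2)*(g + 4)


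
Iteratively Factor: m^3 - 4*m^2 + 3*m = (m - 1)*(m^2 - 3*m) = m*(m - 1)*(m - 3)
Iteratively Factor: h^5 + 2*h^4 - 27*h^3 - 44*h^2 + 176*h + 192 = (h + 4)*(h^4 - 2*h^3 - 19*h^2 + 32*h + 48) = (h + 4)^2*(h^3 - 6*h^2 + 5*h + 12) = (h - 4)*(h + 4)^2*(h^2 - 2*h - 3) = (h - 4)*(h + 1)*(h + 4)^2*(h - 3)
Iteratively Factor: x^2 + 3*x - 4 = (x + 4)*(x - 1)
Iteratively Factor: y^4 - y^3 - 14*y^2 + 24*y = (y)*(y^3 - y^2 - 14*y + 24) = y*(y - 3)*(y^2 + 2*y - 8) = y*(y - 3)*(y + 4)*(y - 2)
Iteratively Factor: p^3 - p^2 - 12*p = (p - 4)*(p^2 + 3*p) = (p - 4)*(p + 3)*(p)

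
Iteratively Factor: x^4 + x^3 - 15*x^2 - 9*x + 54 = (x - 2)*(x^3 + 3*x^2 - 9*x - 27) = (x - 2)*(x + 3)*(x^2 - 9) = (x - 3)*(x - 2)*(x + 3)*(x + 3)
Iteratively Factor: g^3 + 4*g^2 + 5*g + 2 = (g + 1)*(g^2 + 3*g + 2) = (g + 1)*(g + 2)*(g + 1)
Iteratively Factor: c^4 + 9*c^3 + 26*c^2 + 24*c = (c + 2)*(c^3 + 7*c^2 + 12*c) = c*(c + 2)*(c^2 + 7*c + 12) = c*(c + 2)*(c + 4)*(c + 3)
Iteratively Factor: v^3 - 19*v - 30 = (v + 3)*(v^2 - 3*v - 10) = (v + 2)*(v + 3)*(v - 5)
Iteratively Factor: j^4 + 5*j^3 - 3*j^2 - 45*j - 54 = (j - 3)*(j^3 + 8*j^2 + 21*j + 18) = (j - 3)*(j + 2)*(j^2 + 6*j + 9) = (j - 3)*(j + 2)*(j + 3)*(j + 3)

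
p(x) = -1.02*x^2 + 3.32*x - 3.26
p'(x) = 3.32 - 2.04*x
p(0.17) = -2.73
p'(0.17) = 2.97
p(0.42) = -2.05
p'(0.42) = 2.46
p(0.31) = -2.33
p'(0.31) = 2.69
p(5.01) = -12.23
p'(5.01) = -6.90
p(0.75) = -1.34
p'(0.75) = 1.79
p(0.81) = -1.24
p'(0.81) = 1.67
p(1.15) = -0.79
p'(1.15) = 0.97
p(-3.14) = -23.74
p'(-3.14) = 9.73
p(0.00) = -3.26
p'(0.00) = 3.32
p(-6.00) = -59.90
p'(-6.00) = 15.56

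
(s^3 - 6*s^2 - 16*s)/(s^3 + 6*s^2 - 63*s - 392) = s*(s + 2)/(s^2 + 14*s + 49)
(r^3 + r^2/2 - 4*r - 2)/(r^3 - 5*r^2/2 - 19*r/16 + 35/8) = 8*(2*r^2 + 5*r + 2)/(16*r^2 - 8*r - 35)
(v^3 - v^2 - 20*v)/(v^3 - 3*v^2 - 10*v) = (v + 4)/(v + 2)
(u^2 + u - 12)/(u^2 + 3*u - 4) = (u - 3)/(u - 1)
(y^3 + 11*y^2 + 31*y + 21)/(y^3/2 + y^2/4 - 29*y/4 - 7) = 4*(y^2 + 10*y + 21)/(2*y^2 - y - 28)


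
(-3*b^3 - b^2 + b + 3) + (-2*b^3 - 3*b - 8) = -5*b^3 - b^2 - 2*b - 5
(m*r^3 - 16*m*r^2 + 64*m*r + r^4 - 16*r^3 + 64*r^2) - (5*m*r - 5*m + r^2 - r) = m*r^3 - 16*m*r^2 + 59*m*r + 5*m + r^4 - 16*r^3 + 63*r^2 + r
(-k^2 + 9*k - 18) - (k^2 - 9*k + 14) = -2*k^2 + 18*k - 32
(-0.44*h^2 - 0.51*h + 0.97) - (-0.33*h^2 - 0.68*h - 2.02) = -0.11*h^2 + 0.17*h + 2.99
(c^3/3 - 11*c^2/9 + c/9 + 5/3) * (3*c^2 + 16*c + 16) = c^5 + 5*c^4/3 - 125*c^3/9 - 115*c^2/9 + 256*c/9 + 80/3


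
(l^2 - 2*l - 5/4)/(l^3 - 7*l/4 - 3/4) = (2*l - 5)/(2*l^2 - l - 3)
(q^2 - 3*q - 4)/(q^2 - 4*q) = (q + 1)/q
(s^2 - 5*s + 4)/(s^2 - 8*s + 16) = (s - 1)/(s - 4)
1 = 1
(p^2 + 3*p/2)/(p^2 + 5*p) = (p + 3/2)/(p + 5)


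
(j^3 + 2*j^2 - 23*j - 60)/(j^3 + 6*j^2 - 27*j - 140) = (j + 3)/(j + 7)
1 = 1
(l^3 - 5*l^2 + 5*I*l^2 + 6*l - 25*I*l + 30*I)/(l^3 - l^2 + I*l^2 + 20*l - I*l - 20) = (l^2 - 5*l + 6)/(l^2 - l*(1 + 4*I) + 4*I)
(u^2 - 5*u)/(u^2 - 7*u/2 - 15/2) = 2*u/(2*u + 3)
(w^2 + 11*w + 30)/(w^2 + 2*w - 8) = (w^2 + 11*w + 30)/(w^2 + 2*w - 8)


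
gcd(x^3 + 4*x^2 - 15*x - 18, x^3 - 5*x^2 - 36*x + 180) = x + 6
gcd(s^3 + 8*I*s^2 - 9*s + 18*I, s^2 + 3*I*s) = s + 3*I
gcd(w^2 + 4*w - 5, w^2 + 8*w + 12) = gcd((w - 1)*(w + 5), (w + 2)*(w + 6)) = 1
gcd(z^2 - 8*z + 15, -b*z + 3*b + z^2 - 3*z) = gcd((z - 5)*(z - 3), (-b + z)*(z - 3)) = z - 3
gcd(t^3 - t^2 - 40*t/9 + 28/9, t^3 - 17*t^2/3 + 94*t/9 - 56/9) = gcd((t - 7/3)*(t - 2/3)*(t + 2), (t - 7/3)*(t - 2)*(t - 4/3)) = t - 7/3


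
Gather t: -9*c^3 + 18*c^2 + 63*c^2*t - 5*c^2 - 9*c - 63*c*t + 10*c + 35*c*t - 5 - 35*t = -9*c^3 + 13*c^2 + c + t*(63*c^2 - 28*c - 35) - 5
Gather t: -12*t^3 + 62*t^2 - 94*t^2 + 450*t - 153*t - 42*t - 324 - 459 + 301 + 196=-12*t^3 - 32*t^2 + 255*t - 286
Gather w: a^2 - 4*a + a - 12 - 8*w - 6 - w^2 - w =a^2 - 3*a - w^2 - 9*w - 18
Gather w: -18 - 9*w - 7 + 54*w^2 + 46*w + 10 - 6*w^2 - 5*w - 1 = 48*w^2 + 32*w - 16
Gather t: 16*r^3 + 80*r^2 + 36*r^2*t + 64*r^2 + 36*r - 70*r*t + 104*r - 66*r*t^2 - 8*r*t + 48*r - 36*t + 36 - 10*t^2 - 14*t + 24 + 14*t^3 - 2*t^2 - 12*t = 16*r^3 + 144*r^2 + 188*r + 14*t^3 + t^2*(-66*r - 12) + t*(36*r^2 - 78*r - 62) + 60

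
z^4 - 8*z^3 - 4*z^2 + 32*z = z*(z - 8)*(z - 2)*(z + 2)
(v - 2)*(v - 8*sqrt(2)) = v^2 - 8*sqrt(2)*v - 2*v + 16*sqrt(2)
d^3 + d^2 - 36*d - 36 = (d - 6)*(d + 1)*(d + 6)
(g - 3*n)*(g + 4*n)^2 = g^3 + 5*g^2*n - 8*g*n^2 - 48*n^3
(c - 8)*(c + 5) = c^2 - 3*c - 40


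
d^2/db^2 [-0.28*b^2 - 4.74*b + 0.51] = -0.560000000000000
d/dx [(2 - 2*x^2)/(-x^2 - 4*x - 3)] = 8/(x^2 + 6*x + 9)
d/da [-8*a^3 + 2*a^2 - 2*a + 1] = -24*a^2 + 4*a - 2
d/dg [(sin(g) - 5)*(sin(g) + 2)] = (2*sin(g) - 3)*cos(g)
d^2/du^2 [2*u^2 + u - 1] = 4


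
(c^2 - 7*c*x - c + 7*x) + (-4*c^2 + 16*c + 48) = -3*c^2 - 7*c*x + 15*c + 7*x + 48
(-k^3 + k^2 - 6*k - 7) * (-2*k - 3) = 2*k^4 + k^3 + 9*k^2 + 32*k + 21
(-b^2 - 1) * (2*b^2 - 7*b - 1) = -2*b^4 + 7*b^3 - b^2 + 7*b + 1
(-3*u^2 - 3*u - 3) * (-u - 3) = 3*u^3 + 12*u^2 + 12*u + 9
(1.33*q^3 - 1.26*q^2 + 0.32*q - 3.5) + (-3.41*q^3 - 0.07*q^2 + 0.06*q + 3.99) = -2.08*q^3 - 1.33*q^2 + 0.38*q + 0.49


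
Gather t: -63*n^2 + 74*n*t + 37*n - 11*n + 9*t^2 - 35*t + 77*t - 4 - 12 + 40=-63*n^2 + 26*n + 9*t^2 + t*(74*n + 42) + 24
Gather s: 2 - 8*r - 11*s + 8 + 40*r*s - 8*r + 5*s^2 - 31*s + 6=-16*r + 5*s^2 + s*(40*r - 42) + 16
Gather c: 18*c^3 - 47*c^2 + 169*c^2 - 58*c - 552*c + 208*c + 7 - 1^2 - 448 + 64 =18*c^3 + 122*c^2 - 402*c - 378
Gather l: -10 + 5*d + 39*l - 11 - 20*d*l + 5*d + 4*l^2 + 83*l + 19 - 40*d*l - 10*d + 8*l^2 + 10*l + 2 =12*l^2 + l*(132 - 60*d)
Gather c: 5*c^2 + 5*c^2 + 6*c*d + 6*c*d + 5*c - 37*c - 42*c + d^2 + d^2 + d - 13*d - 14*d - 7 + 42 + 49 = 10*c^2 + c*(12*d - 74) + 2*d^2 - 26*d + 84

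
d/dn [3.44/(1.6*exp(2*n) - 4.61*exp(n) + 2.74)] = (15.8584 - 11.008*exp(n))*exp(n)/(1.6*exp(2*n) - 4.61*exp(n) + 2.74)^2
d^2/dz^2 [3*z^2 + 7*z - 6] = 6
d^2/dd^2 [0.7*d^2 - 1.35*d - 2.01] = 1.40000000000000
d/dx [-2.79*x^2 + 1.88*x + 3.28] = 1.88 - 5.58*x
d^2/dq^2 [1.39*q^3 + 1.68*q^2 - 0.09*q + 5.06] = 8.34*q + 3.36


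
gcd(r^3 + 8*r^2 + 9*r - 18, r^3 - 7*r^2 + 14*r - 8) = r - 1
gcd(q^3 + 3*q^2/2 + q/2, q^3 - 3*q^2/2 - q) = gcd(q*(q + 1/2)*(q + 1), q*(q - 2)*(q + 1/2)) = q^2 + q/2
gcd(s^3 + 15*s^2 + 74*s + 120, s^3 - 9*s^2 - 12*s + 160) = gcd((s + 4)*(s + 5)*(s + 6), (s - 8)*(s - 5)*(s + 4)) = s + 4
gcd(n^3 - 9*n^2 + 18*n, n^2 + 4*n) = n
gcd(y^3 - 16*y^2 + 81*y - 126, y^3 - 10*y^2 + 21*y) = y^2 - 10*y + 21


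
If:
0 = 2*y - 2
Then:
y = 1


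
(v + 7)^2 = v^2 + 14*v + 49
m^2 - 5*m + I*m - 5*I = (m - 5)*(m + I)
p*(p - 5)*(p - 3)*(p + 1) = p^4 - 7*p^3 + 7*p^2 + 15*p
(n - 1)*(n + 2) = n^2 + n - 2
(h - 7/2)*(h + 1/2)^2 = h^3 - 5*h^2/2 - 13*h/4 - 7/8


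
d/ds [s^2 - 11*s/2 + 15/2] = 2*s - 11/2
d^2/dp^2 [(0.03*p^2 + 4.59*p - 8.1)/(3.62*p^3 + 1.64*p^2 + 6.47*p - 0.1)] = (0.786263999999999*p^6 + 360.895176*p^5 - 1114.46406*p^4 - 960.211812*p^3 - 1249.02612*p^2 - 528.76152*p - 674.86332)/(47.437928*p^9 + 64.473648*p^8 + 283.56546*p^7 + 230.9462*p^6 + 503.25243*p^5 + 191.095908*p^4 + 264.582143*p^3 - 12.50907*p^2 + 0.1941*p - 0.001)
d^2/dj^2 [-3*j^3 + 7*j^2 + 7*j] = 14 - 18*j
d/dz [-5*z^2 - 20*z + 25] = -10*z - 20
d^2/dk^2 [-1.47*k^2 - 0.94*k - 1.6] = -2.94000000000000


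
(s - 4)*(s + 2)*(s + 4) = s^3 + 2*s^2 - 16*s - 32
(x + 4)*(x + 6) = x^2 + 10*x + 24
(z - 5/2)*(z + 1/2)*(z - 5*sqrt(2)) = z^3 - 5*sqrt(2)*z^2 - 2*z^2 - 5*z/4 + 10*sqrt(2)*z + 25*sqrt(2)/4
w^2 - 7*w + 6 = (w - 6)*(w - 1)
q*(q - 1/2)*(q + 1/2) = q^3 - q/4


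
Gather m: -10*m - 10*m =-20*m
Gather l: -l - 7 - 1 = -l - 8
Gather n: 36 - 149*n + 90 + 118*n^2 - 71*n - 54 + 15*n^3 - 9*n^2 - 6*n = 15*n^3 + 109*n^2 - 226*n + 72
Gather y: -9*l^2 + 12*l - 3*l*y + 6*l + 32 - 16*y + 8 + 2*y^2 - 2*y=-9*l^2 + 18*l + 2*y^2 + y*(-3*l - 18) + 40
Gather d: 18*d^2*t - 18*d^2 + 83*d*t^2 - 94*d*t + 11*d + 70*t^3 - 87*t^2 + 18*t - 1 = d^2*(18*t - 18) + d*(83*t^2 - 94*t + 11) + 70*t^3 - 87*t^2 + 18*t - 1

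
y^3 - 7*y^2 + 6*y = y*(y - 6)*(y - 1)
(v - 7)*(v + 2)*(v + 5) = v^3 - 39*v - 70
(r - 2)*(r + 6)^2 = r^3 + 10*r^2 + 12*r - 72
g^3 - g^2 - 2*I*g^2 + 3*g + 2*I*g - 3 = (g - 1)*(g - 3*I)*(g + I)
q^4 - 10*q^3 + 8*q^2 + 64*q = q*(q - 8)*(q - 4)*(q + 2)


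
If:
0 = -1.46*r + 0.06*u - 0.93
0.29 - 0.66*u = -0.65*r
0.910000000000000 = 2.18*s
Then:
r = -0.65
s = 0.42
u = -0.20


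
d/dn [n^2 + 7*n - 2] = 2*n + 7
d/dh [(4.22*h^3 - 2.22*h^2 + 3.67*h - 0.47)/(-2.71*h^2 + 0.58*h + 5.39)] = (-11.4362*h^4 + 4.8952*h^3 + 76.8955*h^2 - 26.479*h + 20.0539)/(7.3441*h^4 - 3.1436*h^3 - 28.8774*h^2 + 6.2524*h + 29.0521)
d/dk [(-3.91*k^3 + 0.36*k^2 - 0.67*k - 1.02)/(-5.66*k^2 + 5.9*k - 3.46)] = (22.1306*k^4 - 46.138*k^3 + 38.9176*k^2 - 14.0376*k + 8.3362)/(32.0356*k^4 - 66.788*k^3 + 73.9772*k^2 - 40.828*k + 11.9716)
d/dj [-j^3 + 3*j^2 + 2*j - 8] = -3*j^2 + 6*j + 2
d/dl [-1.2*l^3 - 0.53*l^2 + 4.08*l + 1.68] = -3.6*l^2 - 1.06*l + 4.08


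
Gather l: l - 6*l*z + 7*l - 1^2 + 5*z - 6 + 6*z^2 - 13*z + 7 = l*(8 - 6*z) + 6*z^2 - 8*z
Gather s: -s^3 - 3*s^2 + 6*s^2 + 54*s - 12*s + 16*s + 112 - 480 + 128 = -s^3 + 3*s^2 + 58*s - 240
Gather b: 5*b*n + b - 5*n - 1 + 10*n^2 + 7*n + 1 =b*(5*n + 1) + 10*n^2 + 2*n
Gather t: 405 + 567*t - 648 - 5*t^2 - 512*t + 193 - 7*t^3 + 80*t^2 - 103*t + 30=-7*t^3 + 75*t^2 - 48*t - 20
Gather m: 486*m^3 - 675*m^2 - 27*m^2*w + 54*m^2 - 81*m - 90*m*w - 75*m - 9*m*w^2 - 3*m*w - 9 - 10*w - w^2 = 486*m^3 + m^2*(-27*w - 621) + m*(-9*w^2 - 93*w - 156) - w^2 - 10*w - 9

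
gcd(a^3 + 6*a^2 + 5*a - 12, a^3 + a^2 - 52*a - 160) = a + 4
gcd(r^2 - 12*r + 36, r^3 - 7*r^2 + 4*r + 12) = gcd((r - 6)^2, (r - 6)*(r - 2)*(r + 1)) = r - 6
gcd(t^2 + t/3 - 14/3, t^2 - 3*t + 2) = t - 2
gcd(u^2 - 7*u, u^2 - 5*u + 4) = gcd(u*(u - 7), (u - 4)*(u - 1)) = 1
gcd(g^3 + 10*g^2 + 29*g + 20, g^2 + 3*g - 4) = g + 4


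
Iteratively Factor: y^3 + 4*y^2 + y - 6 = (y + 2)*(y^2 + 2*y - 3) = (y - 1)*(y + 2)*(y + 3)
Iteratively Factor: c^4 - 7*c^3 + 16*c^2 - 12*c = (c - 3)*(c^3 - 4*c^2 + 4*c) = c*(c - 3)*(c^2 - 4*c + 4) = c*(c - 3)*(c - 2)*(c - 2)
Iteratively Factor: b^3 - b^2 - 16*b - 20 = (b + 2)*(b^2 - 3*b - 10) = (b + 2)^2*(b - 5)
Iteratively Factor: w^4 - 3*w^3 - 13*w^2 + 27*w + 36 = (w - 4)*(w^3 + w^2 - 9*w - 9) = (w - 4)*(w + 1)*(w^2 - 9) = (w - 4)*(w + 1)*(w + 3)*(w - 3)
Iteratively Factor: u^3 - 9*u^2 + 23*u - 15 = (u - 3)*(u^2 - 6*u + 5) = (u - 3)*(u - 1)*(u - 5)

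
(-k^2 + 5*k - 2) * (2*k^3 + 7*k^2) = -2*k^5 + 3*k^4 + 31*k^3 - 14*k^2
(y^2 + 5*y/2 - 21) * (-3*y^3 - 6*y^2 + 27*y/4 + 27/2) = -3*y^5 - 27*y^4/2 + 219*y^3/4 + 1251*y^2/8 - 108*y - 567/2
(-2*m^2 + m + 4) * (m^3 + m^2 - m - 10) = -2*m^5 - m^4 + 7*m^3 + 23*m^2 - 14*m - 40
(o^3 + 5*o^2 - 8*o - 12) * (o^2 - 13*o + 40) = o^5 - 8*o^4 - 33*o^3 + 292*o^2 - 164*o - 480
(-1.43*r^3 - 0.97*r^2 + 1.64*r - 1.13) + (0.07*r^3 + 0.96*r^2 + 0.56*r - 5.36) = -1.36*r^3 - 0.01*r^2 + 2.2*r - 6.49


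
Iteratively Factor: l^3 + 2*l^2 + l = (l + 1)*(l^2 + l) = l*(l + 1)*(l + 1)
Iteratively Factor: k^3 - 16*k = (k)*(k^2 - 16) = k*(k + 4)*(k - 4)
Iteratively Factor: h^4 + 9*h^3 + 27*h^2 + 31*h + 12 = (h + 1)*(h^3 + 8*h^2 + 19*h + 12) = (h + 1)*(h + 4)*(h^2 + 4*h + 3) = (h + 1)^2*(h + 4)*(h + 3)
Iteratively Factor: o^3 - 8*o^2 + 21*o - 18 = (o - 3)*(o^2 - 5*o + 6) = (o - 3)*(o - 2)*(o - 3)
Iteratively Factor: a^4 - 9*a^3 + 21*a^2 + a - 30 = (a + 1)*(a^3 - 10*a^2 + 31*a - 30) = (a - 3)*(a + 1)*(a^2 - 7*a + 10) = (a - 3)*(a - 2)*(a + 1)*(a - 5)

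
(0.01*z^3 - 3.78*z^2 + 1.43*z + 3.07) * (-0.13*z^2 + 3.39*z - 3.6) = -0.0013*z^5 + 0.5253*z^4 - 13.0361*z^3 + 18.0566*z^2 + 5.2593*z - 11.052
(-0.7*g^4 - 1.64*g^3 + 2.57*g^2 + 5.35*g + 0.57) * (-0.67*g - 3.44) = 0.469*g^5 + 3.5068*g^4 + 3.9197*g^3 - 12.4253*g^2 - 18.7859*g - 1.9608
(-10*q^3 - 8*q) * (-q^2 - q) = 10*q^5 + 10*q^4 + 8*q^3 + 8*q^2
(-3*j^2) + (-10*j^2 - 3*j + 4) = -13*j^2 - 3*j + 4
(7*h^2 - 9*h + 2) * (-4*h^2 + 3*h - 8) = -28*h^4 + 57*h^3 - 91*h^2 + 78*h - 16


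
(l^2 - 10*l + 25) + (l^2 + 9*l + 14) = 2*l^2 - l + 39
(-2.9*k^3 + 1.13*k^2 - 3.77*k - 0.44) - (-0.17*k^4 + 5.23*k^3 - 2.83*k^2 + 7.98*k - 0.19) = 0.17*k^4 - 8.13*k^3 + 3.96*k^2 - 11.75*k - 0.25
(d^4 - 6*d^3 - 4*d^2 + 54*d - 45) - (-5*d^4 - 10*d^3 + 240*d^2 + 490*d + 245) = 6*d^4 + 4*d^3 - 244*d^2 - 436*d - 290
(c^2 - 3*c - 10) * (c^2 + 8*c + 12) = c^4 + 5*c^3 - 22*c^2 - 116*c - 120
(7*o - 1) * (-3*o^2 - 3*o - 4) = -21*o^3 - 18*o^2 - 25*o + 4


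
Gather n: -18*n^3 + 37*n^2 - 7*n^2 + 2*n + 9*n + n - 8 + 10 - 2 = -18*n^3 + 30*n^2 + 12*n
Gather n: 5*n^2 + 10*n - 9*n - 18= 5*n^2 + n - 18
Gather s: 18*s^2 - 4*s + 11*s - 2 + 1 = 18*s^2 + 7*s - 1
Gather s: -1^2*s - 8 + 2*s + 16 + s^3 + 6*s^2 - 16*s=s^3 + 6*s^2 - 15*s + 8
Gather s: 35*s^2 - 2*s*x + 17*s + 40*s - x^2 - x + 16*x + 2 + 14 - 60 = 35*s^2 + s*(57 - 2*x) - x^2 + 15*x - 44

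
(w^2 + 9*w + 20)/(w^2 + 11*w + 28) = (w + 5)/(w + 7)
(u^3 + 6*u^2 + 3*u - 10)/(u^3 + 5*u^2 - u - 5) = (u + 2)/(u + 1)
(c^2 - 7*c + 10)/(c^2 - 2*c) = (c - 5)/c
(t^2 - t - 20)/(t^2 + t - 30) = (t + 4)/(t + 6)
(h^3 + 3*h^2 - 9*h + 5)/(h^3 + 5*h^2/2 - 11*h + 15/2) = 2*(h - 1)/(2*h - 3)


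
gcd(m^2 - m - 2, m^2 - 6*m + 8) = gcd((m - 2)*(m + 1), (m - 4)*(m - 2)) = m - 2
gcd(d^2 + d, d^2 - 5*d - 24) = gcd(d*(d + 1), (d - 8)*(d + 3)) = 1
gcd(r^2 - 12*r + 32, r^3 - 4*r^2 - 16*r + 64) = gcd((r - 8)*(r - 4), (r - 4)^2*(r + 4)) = r - 4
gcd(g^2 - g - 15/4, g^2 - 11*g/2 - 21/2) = g + 3/2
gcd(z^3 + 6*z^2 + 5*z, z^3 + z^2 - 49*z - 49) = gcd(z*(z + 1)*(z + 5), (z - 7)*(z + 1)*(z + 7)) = z + 1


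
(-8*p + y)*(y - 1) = -8*p*y + 8*p + y^2 - y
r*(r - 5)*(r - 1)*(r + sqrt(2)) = r^4 - 6*r^3 + sqrt(2)*r^3 - 6*sqrt(2)*r^2 + 5*r^2 + 5*sqrt(2)*r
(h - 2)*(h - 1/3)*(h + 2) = h^3 - h^2/3 - 4*h + 4/3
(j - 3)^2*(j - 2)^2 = j^4 - 10*j^3 + 37*j^2 - 60*j + 36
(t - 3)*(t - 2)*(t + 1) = t^3 - 4*t^2 + t + 6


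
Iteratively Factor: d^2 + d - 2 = (d - 1)*(d + 2)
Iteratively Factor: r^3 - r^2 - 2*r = (r + 1)*(r^2 - 2*r) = (r - 2)*(r + 1)*(r)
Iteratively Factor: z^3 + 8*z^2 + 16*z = (z)*(z^2 + 8*z + 16) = z*(z + 4)*(z + 4)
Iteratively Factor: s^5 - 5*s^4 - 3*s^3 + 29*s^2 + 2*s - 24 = (s - 4)*(s^4 - s^3 - 7*s^2 + s + 6) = (s - 4)*(s + 1)*(s^3 - 2*s^2 - 5*s + 6) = (s - 4)*(s - 3)*(s + 1)*(s^2 + s - 2) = (s - 4)*(s - 3)*(s - 1)*(s + 1)*(s + 2)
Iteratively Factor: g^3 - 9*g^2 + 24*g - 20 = (g - 5)*(g^2 - 4*g + 4) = (g - 5)*(g - 2)*(g - 2)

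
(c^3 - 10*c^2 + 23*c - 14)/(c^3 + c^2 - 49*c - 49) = (c^2 - 3*c + 2)/(c^2 + 8*c + 7)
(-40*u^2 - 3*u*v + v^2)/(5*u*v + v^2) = (-8*u + v)/v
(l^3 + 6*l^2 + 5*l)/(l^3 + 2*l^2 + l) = (l + 5)/(l + 1)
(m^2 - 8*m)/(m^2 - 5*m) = (m - 8)/(m - 5)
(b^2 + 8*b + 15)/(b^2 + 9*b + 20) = (b + 3)/(b + 4)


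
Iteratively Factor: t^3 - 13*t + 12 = (t - 3)*(t^2 + 3*t - 4) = (t - 3)*(t + 4)*(t - 1)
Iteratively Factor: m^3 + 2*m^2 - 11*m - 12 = (m + 1)*(m^2 + m - 12) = (m - 3)*(m + 1)*(m + 4)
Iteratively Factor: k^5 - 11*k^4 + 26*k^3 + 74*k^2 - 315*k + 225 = (k - 5)*(k^4 - 6*k^3 - 4*k^2 + 54*k - 45) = (k - 5)*(k + 3)*(k^3 - 9*k^2 + 23*k - 15) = (k - 5)*(k - 3)*(k + 3)*(k^2 - 6*k + 5) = (k - 5)^2*(k - 3)*(k + 3)*(k - 1)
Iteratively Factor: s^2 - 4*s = (s)*(s - 4)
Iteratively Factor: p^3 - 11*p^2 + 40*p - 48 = (p - 3)*(p^2 - 8*p + 16) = (p - 4)*(p - 3)*(p - 4)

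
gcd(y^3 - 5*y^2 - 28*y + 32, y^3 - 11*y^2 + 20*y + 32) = y - 8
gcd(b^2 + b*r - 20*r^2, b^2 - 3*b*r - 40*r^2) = b + 5*r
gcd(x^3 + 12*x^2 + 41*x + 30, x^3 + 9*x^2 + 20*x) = x + 5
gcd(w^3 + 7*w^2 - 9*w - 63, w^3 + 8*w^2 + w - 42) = w^2 + 10*w + 21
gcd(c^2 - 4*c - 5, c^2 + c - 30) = c - 5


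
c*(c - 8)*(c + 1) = c^3 - 7*c^2 - 8*c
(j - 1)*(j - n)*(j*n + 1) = j^3*n - j^2*n^2 - j^2*n + j^2 + j*n^2 - j*n - j + n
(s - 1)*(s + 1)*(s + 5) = s^3 + 5*s^2 - s - 5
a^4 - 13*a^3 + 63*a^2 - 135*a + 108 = (a - 4)*(a - 3)^3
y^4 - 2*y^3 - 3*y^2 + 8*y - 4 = (y - 2)*(y - 1)^2*(y + 2)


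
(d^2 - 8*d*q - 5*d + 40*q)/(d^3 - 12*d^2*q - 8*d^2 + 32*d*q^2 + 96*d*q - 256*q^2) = (5 - d)/(-d^2 + 4*d*q + 8*d - 32*q)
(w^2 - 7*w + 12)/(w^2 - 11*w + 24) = (w - 4)/(w - 8)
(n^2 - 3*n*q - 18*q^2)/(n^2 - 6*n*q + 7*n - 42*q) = (n + 3*q)/(n + 7)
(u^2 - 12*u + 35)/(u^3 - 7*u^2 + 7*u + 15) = (u - 7)/(u^2 - 2*u - 3)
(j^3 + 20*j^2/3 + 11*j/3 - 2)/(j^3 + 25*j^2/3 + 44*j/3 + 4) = (3*j^2 + 2*j - 1)/(3*j^2 + 7*j + 2)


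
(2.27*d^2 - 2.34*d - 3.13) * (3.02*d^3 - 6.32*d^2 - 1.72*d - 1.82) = 6.8554*d^5 - 21.4132*d^4 + 1.4318*d^3 + 19.675*d^2 + 9.6424*d + 5.6966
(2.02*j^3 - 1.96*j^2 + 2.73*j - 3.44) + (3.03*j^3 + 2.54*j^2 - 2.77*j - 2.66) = 5.05*j^3 + 0.58*j^2 - 0.04*j - 6.1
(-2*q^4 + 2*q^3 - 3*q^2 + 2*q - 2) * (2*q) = -4*q^5 + 4*q^4 - 6*q^3 + 4*q^2 - 4*q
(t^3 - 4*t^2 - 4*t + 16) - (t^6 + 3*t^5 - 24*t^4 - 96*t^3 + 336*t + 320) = -t^6 - 3*t^5 + 24*t^4 + 97*t^3 - 4*t^2 - 340*t - 304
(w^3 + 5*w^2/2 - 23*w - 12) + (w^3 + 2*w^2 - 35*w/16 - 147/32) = 2*w^3 + 9*w^2/2 - 403*w/16 - 531/32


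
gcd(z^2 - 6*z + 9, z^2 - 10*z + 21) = z - 3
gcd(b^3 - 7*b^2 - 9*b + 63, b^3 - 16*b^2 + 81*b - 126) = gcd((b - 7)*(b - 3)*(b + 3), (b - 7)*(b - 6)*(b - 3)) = b^2 - 10*b + 21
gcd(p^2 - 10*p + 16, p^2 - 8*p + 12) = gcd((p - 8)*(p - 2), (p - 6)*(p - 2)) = p - 2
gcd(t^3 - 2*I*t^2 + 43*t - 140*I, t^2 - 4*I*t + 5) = t - 5*I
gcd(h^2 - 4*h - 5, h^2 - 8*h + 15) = h - 5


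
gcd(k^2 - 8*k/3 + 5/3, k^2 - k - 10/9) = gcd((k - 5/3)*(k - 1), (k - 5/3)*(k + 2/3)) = k - 5/3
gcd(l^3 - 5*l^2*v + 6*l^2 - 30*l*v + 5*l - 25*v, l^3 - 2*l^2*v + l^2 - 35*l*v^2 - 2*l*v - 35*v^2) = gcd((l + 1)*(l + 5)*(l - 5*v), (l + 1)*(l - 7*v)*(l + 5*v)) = l + 1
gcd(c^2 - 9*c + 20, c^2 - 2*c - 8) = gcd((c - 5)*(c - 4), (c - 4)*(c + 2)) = c - 4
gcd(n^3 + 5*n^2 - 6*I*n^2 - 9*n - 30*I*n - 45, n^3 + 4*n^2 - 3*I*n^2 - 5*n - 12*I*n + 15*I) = n^2 + n*(5 - 3*I) - 15*I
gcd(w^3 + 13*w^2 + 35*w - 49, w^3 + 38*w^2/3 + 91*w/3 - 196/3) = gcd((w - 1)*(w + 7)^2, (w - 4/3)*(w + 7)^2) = w^2 + 14*w + 49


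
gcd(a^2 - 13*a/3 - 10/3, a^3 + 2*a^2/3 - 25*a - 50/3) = a^2 - 13*a/3 - 10/3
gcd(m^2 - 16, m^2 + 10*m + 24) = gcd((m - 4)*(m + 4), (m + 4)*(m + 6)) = m + 4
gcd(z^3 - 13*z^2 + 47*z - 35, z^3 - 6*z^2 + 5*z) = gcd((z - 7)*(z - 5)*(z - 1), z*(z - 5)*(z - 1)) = z^2 - 6*z + 5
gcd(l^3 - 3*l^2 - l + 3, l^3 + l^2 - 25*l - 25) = l + 1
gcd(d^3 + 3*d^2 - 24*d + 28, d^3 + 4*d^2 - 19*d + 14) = d^2 + 5*d - 14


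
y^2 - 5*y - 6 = (y - 6)*(y + 1)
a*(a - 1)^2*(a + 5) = a^4 + 3*a^3 - 9*a^2 + 5*a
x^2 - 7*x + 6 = (x - 6)*(x - 1)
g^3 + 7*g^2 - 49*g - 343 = (g - 7)*(g + 7)^2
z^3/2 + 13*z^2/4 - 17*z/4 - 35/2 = (z/2 + 1)*(z - 5/2)*(z + 7)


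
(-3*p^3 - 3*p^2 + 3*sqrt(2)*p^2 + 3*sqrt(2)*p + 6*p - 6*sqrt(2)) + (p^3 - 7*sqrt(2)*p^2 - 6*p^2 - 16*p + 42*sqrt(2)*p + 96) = -2*p^3 - 9*p^2 - 4*sqrt(2)*p^2 - 10*p + 45*sqrt(2)*p - 6*sqrt(2) + 96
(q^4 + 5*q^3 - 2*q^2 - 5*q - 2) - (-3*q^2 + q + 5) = q^4 + 5*q^3 + q^2 - 6*q - 7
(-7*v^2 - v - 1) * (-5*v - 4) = 35*v^3 + 33*v^2 + 9*v + 4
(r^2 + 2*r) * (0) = 0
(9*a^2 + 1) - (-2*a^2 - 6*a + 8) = 11*a^2 + 6*a - 7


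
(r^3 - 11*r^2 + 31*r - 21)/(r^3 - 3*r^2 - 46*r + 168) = (r^3 - 11*r^2 + 31*r - 21)/(r^3 - 3*r^2 - 46*r + 168)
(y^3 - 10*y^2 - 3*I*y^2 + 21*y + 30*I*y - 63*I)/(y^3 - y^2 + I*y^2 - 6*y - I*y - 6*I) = (y^2 - y*(7 + 3*I) + 21*I)/(y^2 + y*(2 + I) + 2*I)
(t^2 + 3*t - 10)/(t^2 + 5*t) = (t - 2)/t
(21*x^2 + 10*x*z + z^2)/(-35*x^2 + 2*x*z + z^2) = (-3*x - z)/(5*x - z)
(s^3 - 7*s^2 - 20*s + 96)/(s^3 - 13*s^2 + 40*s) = (s^2 + s - 12)/(s*(s - 5))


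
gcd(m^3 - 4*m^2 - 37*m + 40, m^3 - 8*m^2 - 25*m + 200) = m^2 - 3*m - 40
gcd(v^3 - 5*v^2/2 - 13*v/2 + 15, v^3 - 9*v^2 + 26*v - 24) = v^2 - 5*v + 6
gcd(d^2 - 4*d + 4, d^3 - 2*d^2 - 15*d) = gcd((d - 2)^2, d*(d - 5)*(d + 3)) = 1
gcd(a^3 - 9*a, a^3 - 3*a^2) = a^2 - 3*a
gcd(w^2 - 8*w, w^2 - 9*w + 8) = w - 8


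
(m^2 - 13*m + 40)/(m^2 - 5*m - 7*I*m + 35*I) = (m - 8)/(m - 7*I)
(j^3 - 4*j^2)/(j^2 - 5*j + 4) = j^2/(j - 1)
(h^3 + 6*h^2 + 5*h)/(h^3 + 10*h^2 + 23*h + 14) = h*(h + 5)/(h^2 + 9*h + 14)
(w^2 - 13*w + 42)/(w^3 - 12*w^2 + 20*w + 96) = (w - 7)/(w^2 - 6*w - 16)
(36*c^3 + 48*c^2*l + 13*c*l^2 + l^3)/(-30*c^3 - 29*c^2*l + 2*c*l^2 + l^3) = (-6*c - l)/(5*c - l)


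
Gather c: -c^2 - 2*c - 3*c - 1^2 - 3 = -c^2 - 5*c - 4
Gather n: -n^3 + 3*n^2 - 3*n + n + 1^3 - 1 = -n^3 + 3*n^2 - 2*n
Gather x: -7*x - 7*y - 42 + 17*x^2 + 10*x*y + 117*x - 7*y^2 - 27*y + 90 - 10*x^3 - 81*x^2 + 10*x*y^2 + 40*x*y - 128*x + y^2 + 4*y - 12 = -10*x^3 - 64*x^2 + x*(10*y^2 + 50*y - 18) - 6*y^2 - 30*y + 36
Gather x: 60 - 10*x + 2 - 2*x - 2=60 - 12*x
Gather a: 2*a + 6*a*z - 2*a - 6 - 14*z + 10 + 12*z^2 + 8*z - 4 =6*a*z + 12*z^2 - 6*z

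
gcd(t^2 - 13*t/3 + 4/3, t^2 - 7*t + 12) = t - 4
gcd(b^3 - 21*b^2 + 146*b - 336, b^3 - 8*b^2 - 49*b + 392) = b^2 - 15*b + 56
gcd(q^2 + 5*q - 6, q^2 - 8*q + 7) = q - 1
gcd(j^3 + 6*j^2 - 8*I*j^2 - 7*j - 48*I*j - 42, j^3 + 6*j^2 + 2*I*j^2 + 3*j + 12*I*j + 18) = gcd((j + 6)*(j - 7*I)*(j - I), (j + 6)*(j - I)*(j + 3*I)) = j^2 + j*(6 - I) - 6*I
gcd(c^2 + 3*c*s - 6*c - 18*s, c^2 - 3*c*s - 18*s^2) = c + 3*s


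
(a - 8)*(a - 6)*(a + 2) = a^3 - 12*a^2 + 20*a + 96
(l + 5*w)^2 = l^2 + 10*l*w + 25*w^2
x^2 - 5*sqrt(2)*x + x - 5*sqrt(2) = (x + 1)*(x - 5*sqrt(2))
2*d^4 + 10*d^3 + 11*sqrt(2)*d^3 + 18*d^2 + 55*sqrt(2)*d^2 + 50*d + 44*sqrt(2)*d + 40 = (d + 4)*(d + 5*sqrt(2))*(sqrt(2)*d + 1)*(sqrt(2)*d + sqrt(2))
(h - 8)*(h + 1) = h^2 - 7*h - 8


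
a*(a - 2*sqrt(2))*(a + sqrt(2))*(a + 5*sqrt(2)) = a^4 + 4*sqrt(2)*a^3 - 14*a^2 - 20*sqrt(2)*a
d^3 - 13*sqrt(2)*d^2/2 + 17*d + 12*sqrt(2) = (d - 4*sqrt(2))*(d - 3*sqrt(2))*(d + sqrt(2)/2)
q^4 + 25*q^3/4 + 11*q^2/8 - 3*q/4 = q*(q - 1/4)*(q + 1/2)*(q + 6)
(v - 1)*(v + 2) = v^2 + v - 2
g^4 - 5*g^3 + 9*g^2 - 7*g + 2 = (g - 2)*(g - 1)^3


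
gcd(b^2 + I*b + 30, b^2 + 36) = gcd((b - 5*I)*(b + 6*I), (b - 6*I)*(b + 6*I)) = b + 6*I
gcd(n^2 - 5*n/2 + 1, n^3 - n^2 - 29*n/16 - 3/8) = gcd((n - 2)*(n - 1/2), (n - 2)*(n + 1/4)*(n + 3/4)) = n - 2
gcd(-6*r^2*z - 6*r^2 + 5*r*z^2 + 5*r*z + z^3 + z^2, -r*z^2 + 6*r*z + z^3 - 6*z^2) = -r + z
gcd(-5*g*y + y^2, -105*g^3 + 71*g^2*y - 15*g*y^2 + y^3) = -5*g + y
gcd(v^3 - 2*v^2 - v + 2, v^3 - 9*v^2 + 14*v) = v - 2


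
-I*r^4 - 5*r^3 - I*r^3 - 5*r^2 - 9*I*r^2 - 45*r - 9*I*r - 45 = (r - 5*I)*(r - 3*I)*(r + 3*I)*(-I*r - I)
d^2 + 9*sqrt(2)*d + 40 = (d + 4*sqrt(2))*(d + 5*sqrt(2))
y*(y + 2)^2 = y^3 + 4*y^2 + 4*y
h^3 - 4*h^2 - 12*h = h*(h - 6)*(h + 2)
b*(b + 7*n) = b^2 + 7*b*n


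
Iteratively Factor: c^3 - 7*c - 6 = (c + 1)*(c^2 - c - 6) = (c - 3)*(c + 1)*(c + 2)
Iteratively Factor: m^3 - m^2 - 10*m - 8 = (m - 4)*(m^2 + 3*m + 2) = (m - 4)*(m + 1)*(m + 2)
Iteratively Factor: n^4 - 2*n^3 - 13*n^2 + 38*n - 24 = (n - 3)*(n^3 + n^2 - 10*n + 8) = (n - 3)*(n - 2)*(n^2 + 3*n - 4) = (n - 3)*(n - 2)*(n + 4)*(n - 1)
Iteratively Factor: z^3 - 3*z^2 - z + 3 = (z + 1)*(z^2 - 4*z + 3) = (z - 3)*(z + 1)*(z - 1)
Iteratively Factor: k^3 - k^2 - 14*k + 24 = (k - 3)*(k^2 + 2*k - 8) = (k - 3)*(k + 4)*(k - 2)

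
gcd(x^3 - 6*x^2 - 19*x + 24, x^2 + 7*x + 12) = x + 3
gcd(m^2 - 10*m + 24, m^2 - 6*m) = m - 6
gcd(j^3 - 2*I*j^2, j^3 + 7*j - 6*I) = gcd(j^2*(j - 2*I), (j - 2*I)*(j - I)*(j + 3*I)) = j - 2*I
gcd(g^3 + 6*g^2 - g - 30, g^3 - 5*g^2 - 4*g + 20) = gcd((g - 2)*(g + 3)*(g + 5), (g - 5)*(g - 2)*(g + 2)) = g - 2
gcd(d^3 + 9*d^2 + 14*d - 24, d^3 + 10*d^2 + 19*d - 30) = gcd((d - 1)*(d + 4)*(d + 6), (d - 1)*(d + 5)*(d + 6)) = d^2 + 5*d - 6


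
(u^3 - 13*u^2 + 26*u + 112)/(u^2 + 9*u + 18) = (u^3 - 13*u^2 + 26*u + 112)/(u^2 + 9*u + 18)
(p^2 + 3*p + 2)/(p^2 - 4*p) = (p^2 + 3*p + 2)/(p*(p - 4))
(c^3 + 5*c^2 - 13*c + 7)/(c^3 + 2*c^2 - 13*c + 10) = (c^2 + 6*c - 7)/(c^2 + 3*c - 10)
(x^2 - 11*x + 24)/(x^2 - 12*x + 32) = (x - 3)/(x - 4)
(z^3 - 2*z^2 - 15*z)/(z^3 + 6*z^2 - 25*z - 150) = z*(z + 3)/(z^2 + 11*z + 30)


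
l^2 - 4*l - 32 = (l - 8)*(l + 4)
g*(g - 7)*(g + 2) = g^3 - 5*g^2 - 14*g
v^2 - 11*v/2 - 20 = (v - 8)*(v + 5/2)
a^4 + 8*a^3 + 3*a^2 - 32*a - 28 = (a - 2)*(a + 1)*(a + 2)*(a + 7)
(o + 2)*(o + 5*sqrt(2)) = o^2 + 2*o + 5*sqrt(2)*o + 10*sqrt(2)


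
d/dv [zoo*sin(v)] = zoo*cos(v)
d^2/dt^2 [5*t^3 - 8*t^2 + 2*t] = 30*t - 16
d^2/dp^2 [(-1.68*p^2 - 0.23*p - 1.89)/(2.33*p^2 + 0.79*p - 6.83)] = (3.68745800000001*p^3 - 221.975838*p^2 - 42.83472*p - 221.735966)/(12.649337*p^6 + 12.866493*p^5 - 106.875702*p^4 - 74.938847*p^3 + 313.288002*p^2 + 110.557893*p - 318.611987)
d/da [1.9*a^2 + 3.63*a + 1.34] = 3.8*a + 3.63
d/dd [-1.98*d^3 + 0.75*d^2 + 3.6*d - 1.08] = -5.94*d^2 + 1.5*d + 3.6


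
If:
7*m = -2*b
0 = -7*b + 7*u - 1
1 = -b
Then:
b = -1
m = 2/7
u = -6/7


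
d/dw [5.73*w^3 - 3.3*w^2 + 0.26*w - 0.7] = 17.19*w^2 - 6.6*w + 0.26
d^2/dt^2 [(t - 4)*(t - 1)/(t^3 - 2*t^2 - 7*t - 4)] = 2*(t - 5)/(t^4 + 4*t^3 + 6*t^2 + 4*t + 1)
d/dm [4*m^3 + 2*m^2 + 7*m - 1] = 12*m^2 + 4*m + 7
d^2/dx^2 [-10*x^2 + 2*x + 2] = -20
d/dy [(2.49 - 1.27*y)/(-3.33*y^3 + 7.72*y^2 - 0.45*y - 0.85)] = (-8.4582*y^3 + 34.6795*y^2 - 38.4456*y + 2.2)/(11.0889*y^6 - 51.4152*y^5 + 62.5954*y^4 - 1.287*y^3 - 12.9215*y^2 + 0.765*y + 0.7225)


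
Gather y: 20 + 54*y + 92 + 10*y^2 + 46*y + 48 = 10*y^2 + 100*y + 160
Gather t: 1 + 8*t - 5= 8*t - 4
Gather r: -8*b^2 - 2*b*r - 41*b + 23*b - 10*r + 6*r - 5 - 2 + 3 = -8*b^2 - 18*b + r*(-2*b - 4) - 4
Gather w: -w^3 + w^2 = -w^3 + w^2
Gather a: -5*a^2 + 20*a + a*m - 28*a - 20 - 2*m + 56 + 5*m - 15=-5*a^2 + a*(m - 8) + 3*m + 21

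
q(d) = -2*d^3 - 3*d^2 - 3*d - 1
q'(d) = -6*d^2 - 6*d - 3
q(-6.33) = 405.06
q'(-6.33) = -205.43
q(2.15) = -41.19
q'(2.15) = -43.64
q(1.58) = -21.12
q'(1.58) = -27.46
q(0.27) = -2.07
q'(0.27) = -5.06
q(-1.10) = 1.33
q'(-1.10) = -3.66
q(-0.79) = 0.48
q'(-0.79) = -2.00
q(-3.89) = 83.00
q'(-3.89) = -70.45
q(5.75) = -497.66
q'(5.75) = -235.88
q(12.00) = -3925.00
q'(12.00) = -939.00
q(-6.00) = 341.00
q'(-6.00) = -183.00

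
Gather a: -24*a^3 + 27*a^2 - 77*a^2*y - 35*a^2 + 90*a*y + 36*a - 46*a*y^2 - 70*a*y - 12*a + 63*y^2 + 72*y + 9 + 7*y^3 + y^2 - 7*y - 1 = -24*a^3 + a^2*(-77*y - 8) + a*(-46*y^2 + 20*y + 24) + 7*y^3 + 64*y^2 + 65*y + 8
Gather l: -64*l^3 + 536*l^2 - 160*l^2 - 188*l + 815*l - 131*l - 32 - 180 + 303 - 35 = -64*l^3 + 376*l^2 + 496*l + 56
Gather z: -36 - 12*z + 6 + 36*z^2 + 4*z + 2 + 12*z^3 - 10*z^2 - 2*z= 12*z^3 + 26*z^2 - 10*z - 28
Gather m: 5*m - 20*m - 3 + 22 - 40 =-15*m - 21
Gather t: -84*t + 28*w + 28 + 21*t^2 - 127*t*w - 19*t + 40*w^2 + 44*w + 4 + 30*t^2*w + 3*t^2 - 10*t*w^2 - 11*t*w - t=t^2*(30*w + 24) + t*(-10*w^2 - 138*w - 104) + 40*w^2 + 72*w + 32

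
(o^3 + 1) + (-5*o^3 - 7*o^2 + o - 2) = -4*o^3 - 7*o^2 + o - 1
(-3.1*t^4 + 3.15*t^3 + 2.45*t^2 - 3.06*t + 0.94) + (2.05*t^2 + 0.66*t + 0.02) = -3.1*t^4 + 3.15*t^3 + 4.5*t^2 - 2.4*t + 0.96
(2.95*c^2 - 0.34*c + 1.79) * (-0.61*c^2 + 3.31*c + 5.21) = -1.7995*c^4 + 9.9719*c^3 + 13.1522*c^2 + 4.1535*c + 9.3259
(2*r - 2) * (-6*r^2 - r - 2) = -12*r^3 + 10*r^2 - 2*r + 4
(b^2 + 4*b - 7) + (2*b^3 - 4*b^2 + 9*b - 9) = 2*b^3 - 3*b^2 + 13*b - 16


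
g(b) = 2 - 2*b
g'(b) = -2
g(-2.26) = 6.52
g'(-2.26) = -2.00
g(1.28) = -0.56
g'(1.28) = -2.00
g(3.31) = -4.62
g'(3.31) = -2.00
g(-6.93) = 15.86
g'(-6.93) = -2.00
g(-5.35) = 12.70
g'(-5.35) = -2.00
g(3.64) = -5.28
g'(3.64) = -2.00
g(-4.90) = 11.80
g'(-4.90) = -2.00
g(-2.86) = 7.72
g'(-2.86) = -2.00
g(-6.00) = 14.00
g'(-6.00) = -2.00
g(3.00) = -4.00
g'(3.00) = -2.00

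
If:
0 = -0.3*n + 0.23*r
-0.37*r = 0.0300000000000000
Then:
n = -0.06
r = -0.08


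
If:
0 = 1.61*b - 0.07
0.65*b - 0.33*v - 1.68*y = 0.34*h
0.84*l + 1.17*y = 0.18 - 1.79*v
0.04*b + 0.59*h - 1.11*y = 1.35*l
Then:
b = 0.04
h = -5.84470308268826*y - 0.0173471826957497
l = -3.37657393984153*y - 0.00629311655978497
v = 0.930906206406083*y + 0.103511853581128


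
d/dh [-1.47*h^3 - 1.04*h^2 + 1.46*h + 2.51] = -4.41*h^2 - 2.08*h + 1.46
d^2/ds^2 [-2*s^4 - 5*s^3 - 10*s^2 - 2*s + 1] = -24*s^2 - 30*s - 20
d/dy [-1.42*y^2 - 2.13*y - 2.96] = -2.84*y - 2.13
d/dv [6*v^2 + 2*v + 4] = 12*v + 2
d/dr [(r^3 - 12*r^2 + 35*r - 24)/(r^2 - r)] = 1 - 24/r^2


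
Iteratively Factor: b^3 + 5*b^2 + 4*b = (b + 4)*(b^2 + b) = (b + 1)*(b + 4)*(b)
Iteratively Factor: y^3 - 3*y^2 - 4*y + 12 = (y + 2)*(y^2 - 5*y + 6) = (y - 2)*(y + 2)*(y - 3)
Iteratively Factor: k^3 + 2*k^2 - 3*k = (k - 1)*(k^2 + 3*k) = (k - 1)*(k + 3)*(k)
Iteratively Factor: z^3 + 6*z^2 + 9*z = (z + 3)*(z^2 + 3*z) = z*(z + 3)*(z + 3)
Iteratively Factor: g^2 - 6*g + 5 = (g - 1)*(g - 5)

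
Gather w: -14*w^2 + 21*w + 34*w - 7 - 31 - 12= -14*w^2 + 55*w - 50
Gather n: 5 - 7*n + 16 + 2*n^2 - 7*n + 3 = 2*n^2 - 14*n + 24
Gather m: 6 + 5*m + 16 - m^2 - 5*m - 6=16 - m^2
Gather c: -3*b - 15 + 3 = -3*b - 12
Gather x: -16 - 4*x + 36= 20 - 4*x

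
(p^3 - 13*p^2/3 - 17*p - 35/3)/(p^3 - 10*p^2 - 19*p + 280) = (3*p^2 + 8*p + 5)/(3*(p^2 - 3*p - 40))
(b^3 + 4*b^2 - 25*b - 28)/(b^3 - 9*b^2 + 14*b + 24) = (b + 7)/(b - 6)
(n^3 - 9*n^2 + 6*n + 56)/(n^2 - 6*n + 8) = (n^2 - 5*n - 14)/(n - 2)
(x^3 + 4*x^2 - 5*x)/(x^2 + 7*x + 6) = x*(x^2 + 4*x - 5)/(x^2 + 7*x + 6)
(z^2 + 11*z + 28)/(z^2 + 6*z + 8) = (z + 7)/(z + 2)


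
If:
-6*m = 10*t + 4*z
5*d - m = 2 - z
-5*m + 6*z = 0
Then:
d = z/25 + 2/5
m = 6*z/5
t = -28*z/25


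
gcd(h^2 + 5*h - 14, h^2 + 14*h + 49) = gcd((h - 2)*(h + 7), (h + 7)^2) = h + 7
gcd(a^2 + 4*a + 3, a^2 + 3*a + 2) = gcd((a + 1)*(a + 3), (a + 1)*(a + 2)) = a + 1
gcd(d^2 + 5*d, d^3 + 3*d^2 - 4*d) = d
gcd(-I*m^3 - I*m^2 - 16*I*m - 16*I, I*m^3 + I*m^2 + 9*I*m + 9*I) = m + 1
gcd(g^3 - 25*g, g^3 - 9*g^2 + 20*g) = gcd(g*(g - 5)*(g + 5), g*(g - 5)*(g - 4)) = g^2 - 5*g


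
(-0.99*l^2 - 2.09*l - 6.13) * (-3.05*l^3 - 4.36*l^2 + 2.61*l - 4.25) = 3.0195*l^5 + 10.6909*l^4 + 25.225*l^3 + 25.4794*l^2 - 7.1168*l + 26.0525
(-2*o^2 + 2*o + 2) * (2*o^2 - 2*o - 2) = -4*o^4 + 8*o^3 + 4*o^2 - 8*o - 4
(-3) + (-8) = -11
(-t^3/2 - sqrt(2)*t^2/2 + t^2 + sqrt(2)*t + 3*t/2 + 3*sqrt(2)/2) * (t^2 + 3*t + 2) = -t^5/2 - sqrt(2)*t^4/2 - t^4/2 - sqrt(2)*t^3/2 + 7*t^3/2 + 7*sqrt(2)*t^2/2 + 13*t^2/2 + 3*t + 13*sqrt(2)*t/2 + 3*sqrt(2)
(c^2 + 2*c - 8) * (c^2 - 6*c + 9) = c^4 - 4*c^3 - 11*c^2 + 66*c - 72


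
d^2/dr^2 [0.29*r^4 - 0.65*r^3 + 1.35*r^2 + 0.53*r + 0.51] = 3.48*r^2 - 3.9*r + 2.7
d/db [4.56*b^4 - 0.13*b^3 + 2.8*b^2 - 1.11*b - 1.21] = 18.24*b^3 - 0.39*b^2 + 5.6*b - 1.11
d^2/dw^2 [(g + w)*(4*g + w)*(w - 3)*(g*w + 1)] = 8*g^3 + 30*g^2*w - 30*g^2 + 12*g*w^2 - 18*g*w + 10*g + 6*w - 6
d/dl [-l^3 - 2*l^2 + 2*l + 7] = -3*l^2 - 4*l + 2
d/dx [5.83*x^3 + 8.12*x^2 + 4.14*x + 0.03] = 17.49*x^2 + 16.24*x + 4.14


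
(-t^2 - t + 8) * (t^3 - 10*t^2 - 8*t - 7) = -t^5 + 9*t^4 + 26*t^3 - 65*t^2 - 57*t - 56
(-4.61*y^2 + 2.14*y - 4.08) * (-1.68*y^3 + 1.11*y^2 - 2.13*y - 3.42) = 7.7448*y^5 - 8.7123*y^4 + 19.0491*y^3 + 6.6792*y^2 + 1.3716*y + 13.9536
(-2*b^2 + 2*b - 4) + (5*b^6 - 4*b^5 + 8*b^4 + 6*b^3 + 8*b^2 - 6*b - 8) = 5*b^6 - 4*b^5 + 8*b^4 + 6*b^3 + 6*b^2 - 4*b - 12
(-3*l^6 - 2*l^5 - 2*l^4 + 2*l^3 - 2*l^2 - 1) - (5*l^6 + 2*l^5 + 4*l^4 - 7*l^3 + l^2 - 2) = -8*l^6 - 4*l^5 - 6*l^4 + 9*l^3 - 3*l^2 + 1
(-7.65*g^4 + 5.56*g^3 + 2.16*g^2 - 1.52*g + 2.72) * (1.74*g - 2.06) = -13.311*g^5 + 25.4334*g^4 - 7.6952*g^3 - 7.0944*g^2 + 7.864*g - 5.6032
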